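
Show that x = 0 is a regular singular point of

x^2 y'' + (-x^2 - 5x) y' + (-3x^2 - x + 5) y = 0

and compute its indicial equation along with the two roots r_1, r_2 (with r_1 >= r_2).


Divide by x^2 to reach normal form y'' + P_1(x) y' + P_2(x) y = 0 with P_1(x) = -1 - 5/x and P_2(x) = -3 - 1/x + 5/x^2.
x = 0 is a singular point because the y'-coefficient -1 - 5/x has a pole at x = 0 and the y-coefficient -3 - 1/x + 5/x^2 has a pole at x = 0.
It is a regular singular point because x P_1(x) = p(x) = -x - 5 and x^2 P_2(x) = q(x) = -3x^2 - x + 5 are polynomials, hence analytic at x = 0.
p(0) = -5,  q(0) = 5.
Indicial equation: r(r-1) + p(0) r + q(0) = 0, i.e. r^2 + (p(0) - 1) r + q(0) = 0, i.e. r^2 - 6 r + 5 = 0.
Discriminant: (-6)^2 - 4(5) = 16, so r = (6 ± 4)/2.
Solving: r_1 = 5, r_2 = 1.

indicial: r^2 - 6 r + 5 = 0; roots r_1 = 5, r_2 = 1


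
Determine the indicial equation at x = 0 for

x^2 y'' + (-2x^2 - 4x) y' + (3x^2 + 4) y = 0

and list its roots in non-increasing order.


Divide by x^2 to reach normal form y'' + P_1(x) y' + P_2(x) y = 0 with P_1(x) = -2 - 4/x and P_2(x) = 3 + 4/x^2.
x = 0 is a singular point because the y'-coefficient -2 - 4/x has a pole at x = 0 and the y-coefficient 3 + 4/x^2 has a pole at x = 0.
It is a regular singular point because x P_1(x) = p(x) = -2x - 4 and x^2 P_2(x) = q(x) = 3x^2 + 4 are polynomials, hence analytic at x = 0.
p(0) = -4,  q(0) = 4.
Indicial equation: r(r-1) + p(0) r + q(0) = 0, i.e. r^2 + (p(0) - 1) r + q(0) = 0, i.e. r^2 - 5 r + 4 = 0.
Discriminant: (-5)^2 - 4(4) = 9, so r = (5 ± 3)/2.
Solving: r_1 = 4, r_2 = 1.

indicial: r^2 - 5 r + 4 = 0; roots r_1 = 4, r_2 = 1


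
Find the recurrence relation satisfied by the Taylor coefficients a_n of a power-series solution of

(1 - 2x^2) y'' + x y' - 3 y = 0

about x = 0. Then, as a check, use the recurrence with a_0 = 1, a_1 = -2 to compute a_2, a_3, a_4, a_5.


Substitute y = sum_n a_n x^n.
(1 - 2 x^2) y'' contributes (n+2)(n+1) a_{n+2} - 2 n(n-1) a_n at x^n.
x y'(x) contributes n a_n at x^n.
-3 y(x) contributes -3 a_n at x^n.
Matching x^n: (n+2)(n+1) a_{n+2} + (-2 n(n-1) + n - 3) a_n = 0.
Thus a_{n+2} = (2 n(n-1) - n + 3) / ((n+1)(n+2)) * a_n.

Check with a_0 = 1, a_1 = -2 (apply the recurrence for n = 0, 1, 2, 3): a_0 = 1, a_1 = -2, a_2 = 3/2, a_3 = -2/3, a_4 = 5/8, a_5 = -2/5.

a_(n+2) = (2 n(n-1) - n + 3) / ((n+1)(n+2)) * a_n; check: a_0 = 1, a_1 = -2, a_2 = 3/2, a_3 = -2/3, a_4 = 5/8, a_5 = -2/5


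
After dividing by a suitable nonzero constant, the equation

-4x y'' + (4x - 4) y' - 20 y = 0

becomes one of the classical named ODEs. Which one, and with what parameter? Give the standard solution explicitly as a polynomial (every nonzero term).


All three coefficients share the factor -4; dividing through by -4 gives  x y'' + (1 - x) y' + 5 y = 0.
This matches the Laguerre equation x y'' + (1 - x) y' + n y = 0 with n = 5; the polynomial solution is L_5(x).
With y = sum_k a_k x^k, matching x^k gives (k+1)k a_{k+1} + (k+1) a_{k+1} - k a_k + n a_k = 0, i.e. (k+1)^2 a_{k+1} = (k - n) a_k = (k - 5) a_k. The right side vanishes at k = 5, so the series terminates at degree 5.
Standard normalization L_n(0) = 1 gives a_0 = 1. Work upward with a_{k+1} = (k - 5) a_k / (k+1)^2:
  a_1 = (0 - 5)(1) / 1^2 = -5/1 = -5
  a_2 = (1 - 5)(-5) / 2^2 = 20/4 = 5
  a_3 = (2 - 5)(5) / 3^2 = -15/9 = -5/3
  a_4 = (3 - 5)(-5/3) / 4^2 = (10/3)/16 = 5/24
  a_5 = (4 - 5)(5/24) / 5^2 = (-5/24)/25 = -1/120
Hence L_5(x) = -x^5/120 + 5 x^4/24 - 5 x^3/3 + 5 x^2 - 5 x + 1.

L_5(x); series = -x^5/120 + 5 x^4/24 - 5 x^3/3 + 5 x^2 - 5 x + 1


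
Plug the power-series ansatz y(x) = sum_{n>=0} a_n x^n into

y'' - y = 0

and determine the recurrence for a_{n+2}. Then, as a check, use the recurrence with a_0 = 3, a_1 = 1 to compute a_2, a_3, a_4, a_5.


Substitute y = sum_n a_n x^n into y'' + (const) y = 0.
y''(x) = sum_{n>=0} (n+2)(n+1) a_{n+2} x^n.
The ODE becomes sum_n [(n+2)(n+1) a_{n+2} - 1 a_n] x^n = 0.
Setting each coefficient to zero gives the recurrence:
  (n+2)(n+1) a_{n+2} - 1 a_n = 0,
  a_{n+2} = 1 / ((n+1)(n+2)) a_n.

Check with a_0 = 3, a_1 = 1 (apply the recurrence for n = 0, 1, 2, 3): a_0 = 3, a_1 = 1, a_2 = 3/2, a_3 = 1/6, a_4 = 1/8, a_5 = 1/120.

a_{n+2} = 1/((n+1)(n+2)) * a_n; check: a_0 = 3, a_1 = 1, a_2 = 3/2, a_3 = 1/6, a_4 = 1/8, a_5 = 1/120


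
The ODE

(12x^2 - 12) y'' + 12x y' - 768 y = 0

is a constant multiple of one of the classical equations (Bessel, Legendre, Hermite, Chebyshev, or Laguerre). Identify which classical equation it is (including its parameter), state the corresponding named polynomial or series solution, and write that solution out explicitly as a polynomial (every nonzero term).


All three coefficients share the factor -12; dividing through by -12 gives  (1 - x^2) y'' - x y' + 64 y = 0.
This matches the Chebyshev equation (1 - x^2) y'' - x y' + n^2 y = 0 (note the -x y' term, not -2x y') with n^2 = 64, so n = 8; the polynomial solution is T_8(x).
With y = sum_k a_k x^k, matching x^k gives (k+2)(k+1) a_{k+2} = (k^2 - n^2) a_k = (k - 8)(k + 8) a_k. The right side vanishes at k = 8, so the series with the parity of 8 terminates at degree 8.
Standard normalization: leading coefficient of T_n is 2^(n-1), so a_8 = 2^7 = 128. Work downward with a_k = (k+1)(k+2) a_{k+2} / ((k - 8)(k + 8)):
  a_6 = (7)(8)(128) / ((6 - 8)(6 + 8)) = 7168/(-28) = -256
  a_4 = (5)(6)(-256) / ((4 - 8)(4 + 8)) = -7680/(-48) = 160
  a_2 = (3)(4)(160) / ((2 - 8)(2 + 8)) = 1920/(-60) = -32
  a_0 = (1)(2)(-32) / ((0 - 8)(0 + 8)) = -64/(-64) = 1
Hence T_8(x) = 128 x^8 - 256 x^6 + 160 x^4 - 32 x^2 + 1.

T_8(x); series = 128 x^8 - 256 x^6 + 160 x^4 - 32 x^2 + 1


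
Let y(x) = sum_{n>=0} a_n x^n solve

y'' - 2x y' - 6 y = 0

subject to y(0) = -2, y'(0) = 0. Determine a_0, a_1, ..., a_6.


Ansatz: y(x) = sum_{n>=0} a_n x^n, so y'(x) = sum_{n>=1} n a_n x^(n-1) and y''(x) = sum_{n>=2} n(n-1) a_n x^(n-2).
Substitute into P(x) y'' + Q(x) y' + R(x) y = 0 with P(x) = 1, Q(x) = -2x, R(x) = -6, and match powers of x.
Initial conditions: a_0 = -2, a_1 = 0.
Setting the coefficient of each power of x to zero and solving order by order (substituting the coefficients already found):
  x^0: 2 a_2 - 6 a_0 = 0  ->  2 a_2 = 6 a_0 = -12  ->  a_2 = -6
  x^1: 6 a_3 - 8 a_1 = 0  ->  6 a_3 = 8 a_1 = 0  ->  a_3 = 0
  x^2: 12 a_4 - 10 a_2 = 0  ->  12 a_4 = 10 a_2 = -60  ->  a_4 = -5
  x^3: 20 a_5 - 12 a_3 = 0  ->  20 a_5 = 12 a_3 = 0  ->  a_5 = 0
  x^4: 30 a_6 - 14 a_4 = 0  ->  30 a_6 = 14 a_4 = -70  ->  a_6 = -7/3
Truncated series: y(x) = -2 - 6 x^2 - 5 x^4 - (7/3) x^6 + O(x^7).

a_0 = -2; a_1 = 0; a_2 = -6; a_3 = 0; a_4 = -5; a_5 = 0; a_6 = -7/3


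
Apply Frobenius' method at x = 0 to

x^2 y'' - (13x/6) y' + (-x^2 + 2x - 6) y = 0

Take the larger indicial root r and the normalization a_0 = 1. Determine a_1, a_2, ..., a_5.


Write in Frobenius form y'' + (p(x)/x) y' + (q(x)/x^2) y = 0:
  p(x) = -13/6,  q(x) = -x^2 + 2x - 6.
Indicial equation: r(r-1) + (-13/6) r + (-6) = 0 -> roots r_1 = 9/2, r_2 = -4/3.
Take r = r_1 = 9/2. Let y(x) = x^r sum_{n>=0} a_n x^n with a_0 = 1.
Substitute y = x^r sum a_n x^n and match x^{r+n}. The recurrence is
  D(n) a_n + 2 a_{n-1} - 1 a_{n-2} = 0,  where D(n) = (r+n)(r+n-1) + (-13/6)(r+n) + (-6).
  a_n = [-2 a_{n-1} + 1 a_{n-2}] / D(n).
Since the indicial polynomial factors as (r - r_1)(r - r_2), D(n) = (r_1 + n - r_1)(r_1 + n - r_2) = n(n + 35/6).
Evaluating step by step (a_0 = 1):
  n = 1: D(1) = 1(1 + 35/6) = 41/6; numerator = -2(1) = -2; a_1 = (-2)/(41/6) = -12/41
  n = 2: D(2) = 2(2 + 35/6) = 47/3; numerator = -2(-12/41) + 1(1) = 65/41; a_2 = (65/41)/(47/3) = 195/1927
  n = 3: D(3) = 3(3 + 35/6) = 53/2; numerator = -2(195/1927) + 1(-12/41) = -954/1927; a_3 = (-954/1927)/(53/2) = -36/1927
  n = 4: D(4) = 4(4 + 35/6) = 118/3; numerator = -2(-36/1927) + 1(195/1927) = 267/1927; a_4 = (267/1927)/(118/3) = 801/227386
  n = 5: D(5) = 5(5 + 35/6) = 325/6; numerator = -2(801/227386) + 1(-36/1927) = -2925/113693; a_5 = (-2925/113693)/(325/6) = -54/113693

r = 9/2; a_0 = 1; a_1 = -12/41; a_2 = 195/1927; a_3 = -36/1927; a_4 = 801/227386; a_5 = -54/113693


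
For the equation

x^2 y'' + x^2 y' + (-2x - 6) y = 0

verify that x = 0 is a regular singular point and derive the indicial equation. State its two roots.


Divide by x^2 to reach normal form y'' + P_1(x) y' + P_2(x) y = 0 with P_1(x) = 1 and P_2(x) = -2/x - 6/x^2.
x = 0 is a singular point because the y-coefficient -2/x - 6/x^2 has a pole at x = 0.
It is a regular singular point because x P_1(x) = p(x) = x and x^2 P_2(x) = q(x) = -2x - 6 are polynomials, hence analytic at x = 0.
p(0) = 0,  q(0) = -6.
Indicial equation: r(r-1) + p(0) r + q(0) = 0, i.e. r^2 + (p(0) - 1) r + q(0) = 0, i.e. r^2 - 1 r - 6 = 0.
Discriminant: (-1)^2 - 4(-6) = 25, so r = (1 ± 5)/2.
Solving: r_1 = 3, r_2 = -2.

indicial: r^2 - 1 r - 6 = 0; roots r_1 = 3, r_2 = -2


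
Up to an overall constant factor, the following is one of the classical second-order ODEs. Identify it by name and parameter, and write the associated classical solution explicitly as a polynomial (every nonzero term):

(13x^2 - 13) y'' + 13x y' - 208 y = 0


All three coefficients share the factor -13; dividing through by -13 gives  (1 - x^2) y'' - x y' + 16 y = 0.
This matches the Chebyshev equation (1 - x^2) y'' - x y' + n^2 y = 0 (note the -x y' term, not -2x y') with n^2 = 16, so n = 4; the polynomial solution is T_4(x).
With y = sum_k a_k x^k, matching x^k gives (k+2)(k+1) a_{k+2} = (k^2 - n^2) a_k = (k - 4)(k + 4) a_k. The right side vanishes at k = 4, so the series with the parity of 4 terminates at degree 4.
Standard normalization: leading coefficient of T_n is 2^(n-1), so a_4 = 2^3 = 8. Work downward with a_k = (k+1)(k+2) a_{k+2} / ((k - 4)(k + 4)):
  a_2 = (3)(4)(8) / ((2 - 4)(2 + 4)) = 96/(-12) = -8
  a_0 = (1)(2)(-8) / ((0 - 4)(0 + 4)) = -16/(-16) = 1
Hence T_4(x) = 8 x^4 - 8 x^2 + 1.

T_4(x); series = 8 x^4 - 8 x^2 + 1


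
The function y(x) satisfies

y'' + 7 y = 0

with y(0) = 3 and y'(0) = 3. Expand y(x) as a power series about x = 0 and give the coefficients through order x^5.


Ansatz: y(x) = sum_{n>=0} a_n x^n, so y'(x) = sum_{n>=1} n a_n x^(n-1) and y''(x) = sum_{n>=2} n(n-1) a_n x^(n-2).
Substitute into P(x) y'' + Q(x) y' + R(x) y = 0 with P(x) = 1, Q(x) = 0, R(x) = 7, and match powers of x.
Initial conditions: a_0 = 3, a_1 = 3.
Setting the coefficient of each power of x to zero and solving order by order (substituting the coefficients already found):
  x^0: 2 a_2 + 7 a_0 = 0  ->  2 a_2 = -7 a_0 = -21  ->  a_2 = -21/2
  x^1: 6 a_3 + 7 a_1 = 0  ->  6 a_3 = -7 a_1 = -21  ->  a_3 = -7/2
  x^2: 12 a_4 + 7 a_2 = 0  ->  12 a_4 = -7 a_2 = 147/2  ->  a_4 = 49/8
  x^3: 20 a_5 + 7 a_3 = 0  ->  20 a_5 = -7 a_3 = 49/2  ->  a_5 = 49/40
Truncated series: y(x) = 3 + 3 x - (21/2) x^2 - (7/2) x^3 + (49/8) x^4 + (49/40) x^5 + O(x^6).

a_0 = 3; a_1 = 3; a_2 = -21/2; a_3 = -7/2; a_4 = 49/8; a_5 = 49/40


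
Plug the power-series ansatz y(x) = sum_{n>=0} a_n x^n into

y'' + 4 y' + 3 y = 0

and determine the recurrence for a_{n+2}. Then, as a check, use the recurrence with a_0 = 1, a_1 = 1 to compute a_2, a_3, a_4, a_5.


Substitute y = sum_n a_n x^n.
y''(x) has coefficient (n+2)(n+1) a_{n+2} at x^n;
4 y'(x) has coefficient 4 (n+1) a_{n+1} at x^n;
3 y(x) has coefficient 3 a_n at x^n.
Matching x^n: (n+2)(n+1) a_{n+2} + 4 (n+1) a_{n+1} + 3 a_n = 0.
Thus a_{n+2} = [-4 (n+1) a_{n+1} - 3 a_n] / ((n+1)(n+2)).

Check with a_0 = 1, a_1 = 1 (apply the recurrence for n = 0, 1, 2, 3): a_0 = 1, a_1 = 1, a_2 = -7/2, a_3 = 25/6, a_4 = -79/24, a_5 = 241/120.

a_(n+2) = [-4 (n+1) a_(n+1) - 3 a_n] / ((n+1)(n+2)); check: a_0 = 1, a_1 = 1, a_2 = -7/2, a_3 = 25/6, a_4 = -79/24, a_5 = 241/120


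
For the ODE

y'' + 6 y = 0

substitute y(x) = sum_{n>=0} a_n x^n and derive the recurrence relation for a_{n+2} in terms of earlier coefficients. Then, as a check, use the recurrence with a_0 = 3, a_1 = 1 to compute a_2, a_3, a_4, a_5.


Substitute y = sum_n a_n x^n into y'' + (const) y = 0.
y''(x) = sum_{n>=0} (n+2)(n+1) a_{n+2} x^n.
The ODE becomes sum_n [(n+2)(n+1) a_{n+2} + 6 a_n] x^n = 0.
Setting each coefficient to zero gives the recurrence:
  (n+2)(n+1) a_{n+2} + 6 a_n = 0,
  a_{n+2} = -6 / ((n+1)(n+2)) a_n.

Check with a_0 = 3, a_1 = 1 (apply the recurrence for n = 0, 1, 2, 3): a_0 = 3, a_1 = 1, a_2 = -9, a_3 = -1, a_4 = 9/2, a_5 = 3/10.

a_{n+2} = -6/((n+1)(n+2)) * a_n; check: a_0 = 3, a_1 = 1, a_2 = -9, a_3 = -1, a_4 = 9/2, a_5 = 3/10


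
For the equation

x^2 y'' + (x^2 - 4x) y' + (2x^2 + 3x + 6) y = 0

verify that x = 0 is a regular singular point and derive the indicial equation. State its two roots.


Divide by x^2 to reach normal form y'' + P_1(x) y' + P_2(x) y = 0 with P_1(x) = 1 - 4/x and P_2(x) = 2 + 3/x + 6/x^2.
x = 0 is a singular point because the y'-coefficient 1 - 4/x has a pole at x = 0 and the y-coefficient 2 + 3/x + 6/x^2 has a pole at x = 0.
It is a regular singular point because x P_1(x) = p(x) = x - 4 and x^2 P_2(x) = q(x) = 2x^2 + 3x + 6 are polynomials, hence analytic at x = 0.
p(0) = -4,  q(0) = 6.
Indicial equation: r(r-1) + p(0) r + q(0) = 0, i.e. r^2 + (p(0) - 1) r + q(0) = 0, i.e. r^2 - 5 r + 6 = 0.
Discriminant: (-5)^2 - 4(6) = 1, so r = (5 ± 1)/2.
Solving: r_1 = 3, r_2 = 2.

indicial: r^2 - 5 r + 6 = 0; roots r_1 = 3, r_2 = 2


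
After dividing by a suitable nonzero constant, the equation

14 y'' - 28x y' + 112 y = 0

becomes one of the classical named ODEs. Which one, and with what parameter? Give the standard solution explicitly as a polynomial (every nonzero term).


All three coefficients share the factor 14; dividing through by 14 gives  y'' - 2x y' + 8 y = 0.
This matches the Hermite equation y'' - 2x y' + 2n y = 0 with 2n = 8, so n = 4; the polynomial solution is H_4(x).
With y = sum_k a_k x^k, matching x^k gives (k+2)(k+1) a_{k+2} = 2(k - n) a_k = 2(k - 4) a_k. The right side vanishes at k = 4, so the series with the parity of 4 terminates at degree 4.
Standard normalization: leading coefficient of H_n is 2^n, so a_4 = 2^4 = 16. Work downward with a_k = (k+1)(k+2) a_{k+2} / (2(k - n)):
  a_2 = (3)(4)(16) / (2(2 - 4)) = 192/(-4) = -48
  a_0 = (1)(2)(-48) / (2(0 - 4)) = -96/(-8) = 12
Hence H_4(x) = 16 x^4 - 48 x^2 + 12.

H_4(x); series = 16 x^4 - 48 x^2 + 12


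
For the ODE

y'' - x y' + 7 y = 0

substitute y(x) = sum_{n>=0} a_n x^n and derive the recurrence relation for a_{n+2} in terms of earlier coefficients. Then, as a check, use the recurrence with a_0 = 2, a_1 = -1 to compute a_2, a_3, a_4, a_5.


Substitute y = sum_n a_n x^n.
y''(x) has coefficient (n+2)(n+1) a_{n+2} at x^n;
-x y'(x) has coefficient -n a_n at x^n (shift);
7 y(x) has coefficient 7 a_n at x^n.
Matching x^n: (n+2)(n+1) a_{n+2} + (-n + 7) a_n = 0.
Thus a_{n+2} = (n - 7) / ((n+1)(n+2)) * a_n.

Check with a_0 = 2, a_1 = -1 (apply the recurrence for n = 0, 1, 2, 3): a_0 = 2, a_1 = -1, a_2 = -7, a_3 = 1, a_4 = 35/12, a_5 = -1/5.

a_(n+2) = (n - 7) / ((n+1)(n+2)) * a_n; check: a_0 = 2, a_1 = -1, a_2 = -7, a_3 = 1, a_4 = 35/12, a_5 = -1/5


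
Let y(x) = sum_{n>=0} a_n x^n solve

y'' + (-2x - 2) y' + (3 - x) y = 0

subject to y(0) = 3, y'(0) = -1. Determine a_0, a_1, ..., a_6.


Ansatz: y(x) = sum_{n>=0} a_n x^n, so y'(x) = sum_{n>=1} n a_n x^(n-1) and y''(x) = sum_{n>=2} n(n-1) a_n x^(n-2).
Substitute into P(x) y'' + Q(x) y' + R(x) y = 0 with P(x) = 1, Q(x) = -2x - 2, R(x) = 3 - x, and match powers of x.
Initial conditions: a_0 = 3, a_1 = -1.
Setting the coefficient of each power of x to zero and solving order by order (substituting the coefficients already found):
  x^0: 2 a_2 - 2 a_1 + 3 a_0 = 0  ->  2 a_2 = 2 a_1 - 3 a_0 = -11  ->  a_2 = -11/2
  x^1: 6 a_3 - 4 a_2 + a_1 - a_0 = 0  ->  6 a_3 = 4 a_2 - a_1 + a_0 = -18  ->  a_3 = -3
  x^2: 12 a_4 - 6 a_3 - a_2 - a_1 = 0  ->  12 a_4 = 6 a_3 + a_2 + a_1 = -49/2  ->  a_4 = -49/24
  x^3: 20 a_5 - 8 a_4 - 3 a_3 - a_2 = 0  ->  20 a_5 = 8 a_4 + 3 a_3 + a_2 = -185/6  ->  a_5 = -37/24
  x^4: 30 a_6 - 10 a_5 - 5 a_4 - a_3 = 0  ->  30 a_6 = 10 a_5 + 5 a_4 + a_3 = -229/8  ->  a_6 = -229/240
Truncated series: y(x) = 3 - x - (11/2) x^2 - 3 x^3 - (49/24) x^4 - (37/24) x^5 - (229/240) x^6 + O(x^7).

a_0 = 3; a_1 = -1; a_2 = -11/2; a_3 = -3; a_4 = -49/24; a_5 = -37/24; a_6 = -229/240


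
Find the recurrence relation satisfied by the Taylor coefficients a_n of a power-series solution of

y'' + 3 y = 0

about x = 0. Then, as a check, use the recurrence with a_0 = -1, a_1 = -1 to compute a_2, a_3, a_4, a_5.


Substitute y = sum_n a_n x^n into y'' + (const) y = 0.
y''(x) = sum_{n>=0} (n+2)(n+1) a_{n+2} x^n.
The ODE becomes sum_n [(n+2)(n+1) a_{n+2} + 3 a_n] x^n = 0.
Setting each coefficient to zero gives the recurrence:
  (n+2)(n+1) a_{n+2} + 3 a_n = 0,
  a_{n+2} = -3 / ((n+1)(n+2)) a_n.

Check with a_0 = -1, a_1 = -1 (apply the recurrence for n = 0, 1, 2, 3): a_0 = -1, a_1 = -1, a_2 = 3/2, a_3 = 1/2, a_4 = -3/8, a_5 = -3/40.

a_{n+2} = -3/((n+1)(n+2)) * a_n; check: a_0 = -1, a_1 = -1, a_2 = 3/2, a_3 = 1/2, a_4 = -3/8, a_5 = -3/40


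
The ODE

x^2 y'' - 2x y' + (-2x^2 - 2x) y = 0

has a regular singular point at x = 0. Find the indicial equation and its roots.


Divide by x^2 to reach normal form y'' + P_1(x) y' + P_2(x) y = 0 with P_1(x) = -2/x and P_2(x) = -2 - 2/x.
x = 0 is a singular point because the y'-coefficient -2/x has a pole at x = 0 and the y-coefficient -2 - 2/x has a pole at x = 0.
It is a regular singular point because x P_1(x) = p(x) = -2 and x^2 P_2(x) = q(x) = -2x^2 - 2x are polynomials, hence analytic at x = 0.
p(0) = -2,  q(0) = 0.
Indicial equation: r(r-1) + p(0) r + q(0) = 0, i.e. r^2 + (p(0) - 1) r + q(0) = 0, i.e. r^2 - 3 r = 0.
Discriminant: (-3)^2 - 4(0) = 9, so r = (3 ± 3)/2.
Solving: r_1 = 3, r_2 = 0.

indicial: r^2 - 3 r = 0; roots r_1 = 3, r_2 = 0


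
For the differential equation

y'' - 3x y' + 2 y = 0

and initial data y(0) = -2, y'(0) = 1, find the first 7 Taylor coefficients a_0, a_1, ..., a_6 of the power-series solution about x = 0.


Ansatz: y(x) = sum_{n>=0} a_n x^n, so y'(x) = sum_{n>=1} n a_n x^(n-1) and y''(x) = sum_{n>=2} n(n-1) a_n x^(n-2).
Substitute into P(x) y'' + Q(x) y' + R(x) y = 0 with P(x) = 1, Q(x) = -3x, R(x) = 2, and match powers of x.
Initial conditions: a_0 = -2, a_1 = 1.
Setting the coefficient of each power of x to zero and solving order by order (substituting the coefficients already found):
  x^0: 2 a_2 + 2 a_0 = 0  ->  2 a_2 = -2 a_0 = 4  ->  a_2 = 2
  x^1: 6 a_3 - a_1 = 0  ->  6 a_3 = a_1 = 1  ->  a_3 = 1/6
  x^2: 12 a_4 - 4 a_2 = 0  ->  12 a_4 = 4 a_2 = 8  ->  a_4 = 2/3
  x^3: 20 a_5 - 7 a_3 = 0  ->  20 a_5 = 7 a_3 = 7/6  ->  a_5 = 7/120
  x^4: 30 a_6 - 10 a_4 = 0  ->  30 a_6 = 10 a_4 = 20/3  ->  a_6 = 2/9
Truncated series: y(x) = -2 + x + 2 x^2 + (1/6) x^3 + (2/3) x^4 + (7/120) x^5 + (2/9) x^6 + O(x^7).

a_0 = -2; a_1 = 1; a_2 = 2; a_3 = 1/6; a_4 = 2/3; a_5 = 7/120; a_6 = 2/9


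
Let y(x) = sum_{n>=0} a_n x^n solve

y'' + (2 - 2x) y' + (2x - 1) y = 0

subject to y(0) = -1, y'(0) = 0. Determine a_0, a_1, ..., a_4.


Ansatz: y(x) = sum_{n>=0} a_n x^n, so y'(x) = sum_{n>=1} n a_n x^(n-1) and y''(x) = sum_{n>=2} n(n-1) a_n x^(n-2).
Substitute into P(x) y'' + Q(x) y' + R(x) y = 0 with P(x) = 1, Q(x) = 2 - 2x, R(x) = 2x - 1, and match powers of x.
Initial conditions: a_0 = -1, a_1 = 0.
Setting the coefficient of each power of x to zero and solving order by order (substituting the coefficients already found):
  x^0: 2 a_2 + 2 a_1 - a_0 = 0  ->  2 a_2 = -2 a_1 + a_0 = -1  ->  a_2 = -1/2
  x^1: 6 a_3 + 4 a_2 - 3 a_1 + 2 a_0 = 0  ->  6 a_3 = -4 a_2 + 3 a_1 - 2 a_0 = 4  ->  a_3 = 2/3
  x^2: 12 a_4 + 6 a_3 - 5 a_2 + 2 a_1 = 0  ->  12 a_4 = -6 a_3 + 5 a_2 - 2 a_1 = -13/2  ->  a_4 = -13/24
Truncated series: y(x) = -1 - (1/2) x^2 + (2/3) x^3 - (13/24) x^4 + O(x^5).

a_0 = -1; a_1 = 0; a_2 = -1/2; a_3 = 2/3; a_4 = -13/24


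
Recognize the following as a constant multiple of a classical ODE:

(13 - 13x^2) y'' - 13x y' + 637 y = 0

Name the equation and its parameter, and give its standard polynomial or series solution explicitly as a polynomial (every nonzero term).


All three coefficients share the factor 13; dividing through by 13 gives  (1 - x^2) y'' - x y' + 49 y = 0.
This matches the Chebyshev equation (1 - x^2) y'' - x y' + n^2 y = 0 (note the -x y' term, not -2x y') with n^2 = 49, so n = 7; the polynomial solution is T_7(x).
With y = sum_k a_k x^k, matching x^k gives (k+2)(k+1) a_{k+2} = (k^2 - n^2) a_k = (k - 7)(k + 7) a_k. The right side vanishes at k = 7, so the series with the parity of 7 terminates at degree 7.
Standard normalization: leading coefficient of T_n is 2^(n-1), so a_7 = 2^6 = 64. Work downward with a_k = (k+1)(k+2) a_{k+2} / ((k - 7)(k + 7)):
  a_5 = (6)(7)(64) / ((5 - 7)(5 + 7)) = 2688/(-24) = -112
  a_3 = (4)(5)(-112) / ((3 - 7)(3 + 7)) = -2240/(-40) = 56
  a_1 = (2)(3)(56) / ((1 - 7)(1 + 7)) = 336/(-48) = -7
Hence T_7(x) = 64 x^7 - 112 x^5 + 56 x^3 - 7 x.

T_7(x); series = 64 x^7 - 112 x^5 + 56 x^3 - 7 x


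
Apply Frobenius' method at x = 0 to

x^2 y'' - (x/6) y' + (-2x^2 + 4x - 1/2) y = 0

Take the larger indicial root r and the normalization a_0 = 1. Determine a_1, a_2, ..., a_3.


Write in Frobenius form y'' + (p(x)/x) y' + (q(x)/x^2) y = 0:
  p(x) = -1/6,  q(x) = -2x^2 + 4x - 1/2.
Indicial equation: r(r-1) + (-1/6) r + (-1/2) = 0 -> roots r_1 = 3/2, r_2 = -1/3.
Take r = r_1 = 3/2. Let y(x) = x^r sum_{n>=0} a_n x^n with a_0 = 1.
Substitute y = x^r sum a_n x^n and match x^{r+n}. The recurrence is
  D(n) a_n + 4 a_{n-1} - 2 a_{n-2} = 0,  where D(n) = (r+n)(r+n-1) + (-1/6)(r+n) + (-1/2).
  a_n = [-4 a_{n-1} + 2 a_{n-2}] / D(n).
Since the indicial polynomial factors as (r - r_1)(r - r_2), D(n) = (r_1 + n - r_1)(r_1 + n - r_2) = n(n + 11/6).
Evaluating step by step (a_0 = 1):
  n = 1: D(1) = 1(1 + 11/6) = 17/6; numerator = -4(1) = -4; a_1 = (-4)/(17/6) = -24/17
  n = 2: D(2) = 2(2 + 11/6) = 23/3; numerator = -4(-24/17) + 2(1) = 130/17; a_2 = (130/17)/(23/3) = 390/391
  n = 3: D(3) = 3(3 + 11/6) = 29/2; numerator = -4(390/391) + 2(-24/17) = -2664/391; a_3 = (-2664/391)/(29/2) = -5328/11339

r = 3/2; a_0 = 1; a_1 = -24/17; a_2 = 390/391; a_3 = -5328/11339


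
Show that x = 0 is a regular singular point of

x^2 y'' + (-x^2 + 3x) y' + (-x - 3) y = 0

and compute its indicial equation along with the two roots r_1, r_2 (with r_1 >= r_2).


Divide by x^2 to reach normal form y'' + P_1(x) y' + P_2(x) y = 0 with P_1(x) = -1 + 3/x and P_2(x) = -1/x - 3/x^2.
x = 0 is a singular point because the y'-coefficient -1 + 3/x has a pole at x = 0 and the y-coefficient -1/x - 3/x^2 has a pole at x = 0.
It is a regular singular point because x P_1(x) = p(x) = 3 - x and x^2 P_2(x) = q(x) = -x - 3 are polynomials, hence analytic at x = 0.
p(0) = 3,  q(0) = -3.
Indicial equation: r(r-1) + p(0) r + q(0) = 0, i.e. r^2 + (p(0) - 1) r + q(0) = 0, i.e. r^2 + 2 r - 3 = 0.
Discriminant: (2)^2 - 4(-3) = 16, so r = (-2 ± 4)/2.
Solving: r_1 = 1, r_2 = -3.

indicial: r^2 + 2 r - 3 = 0; roots r_1 = 1, r_2 = -3


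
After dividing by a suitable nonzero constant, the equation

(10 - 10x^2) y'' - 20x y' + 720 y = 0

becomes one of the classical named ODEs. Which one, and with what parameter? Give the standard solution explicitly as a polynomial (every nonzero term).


All three coefficients share the factor 10; dividing through by 10 gives  (1 - x^2) y'' - 2x y' + 72 y = 0.
This matches the Legendre equation (1 - x^2) y'' - 2x y' + n(n+1) y = 0 (note the -2x y' term) with n(n+1) = 72, so n = 8; the polynomial solution is P_8(x).
With y = sum_k a_k x^k, matching x^k gives (k+2)(k+1) a_{k+2} = [k(k+1) - n(n+1)] a_k = (k - 8)(k + 9) a_k. The right side vanishes at k = 8, so the series with the parity of 8 terminates at degree 8.
Standard normalization (P_n(1) = 1): leading coefficient (2n)!/(2^n (n!)^2) = 20922789888000/(256*1625702400) = 6435/128, so a_8 = 6435/128. Work downward with a_k = (k+1)(k+2) a_{k+2} / ((k - 8)(k + 9)):
  a_6 = (7)(8)(6435/128) / ((6 - 8)(6 + 9)) = (45045/16)/(-30) = -3003/32
  a_4 = (5)(6)(-3003/32) / ((4 - 8)(4 + 9)) = (-45045/16)/(-52) = 3465/64
  a_2 = (3)(4)(3465/64) / ((2 - 8)(2 + 9)) = (10395/16)/(-66) = -315/32
  a_0 = (1)(2)(-315/32) / ((0 - 8)(0 + 9)) = (-315/16)/(-72) = 35/128
Hence P_8(x) = 6435 x^8/128 - 3003 x^6/32 + 3465 x^4/64 - 315 x^2/32 + 35/128.

P_8(x); series = 6435 x^8/128 - 3003 x^6/32 + 3465 x^4/64 - 315 x^2/32 + 35/128


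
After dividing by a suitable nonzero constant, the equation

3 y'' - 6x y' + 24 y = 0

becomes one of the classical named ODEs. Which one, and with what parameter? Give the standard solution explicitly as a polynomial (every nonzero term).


All three coefficients share the factor 3; dividing through by 3 gives  y'' - 2x y' + 8 y = 0.
This matches the Hermite equation y'' - 2x y' + 2n y = 0 with 2n = 8, so n = 4; the polynomial solution is H_4(x).
With y = sum_k a_k x^k, matching x^k gives (k+2)(k+1) a_{k+2} = 2(k - n) a_k = 2(k - 4) a_k. The right side vanishes at k = 4, so the series with the parity of 4 terminates at degree 4.
Standard normalization: leading coefficient of H_n is 2^n, so a_4 = 2^4 = 16. Work downward with a_k = (k+1)(k+2) a_{k+2} / (2(k - n)):
  a_2 = (3)(4)(16) / (2(2 - 4)) = 192/(-4) = -48
  a_0 = (1)(2)(-48) / (2(0 - 4)) = -96/(-8) = 12
Hence H_4(x) = 16 x^4 - 48 x^2 + 12.

H_4(x); series = 16 x^4 - 48 x^2 + 12


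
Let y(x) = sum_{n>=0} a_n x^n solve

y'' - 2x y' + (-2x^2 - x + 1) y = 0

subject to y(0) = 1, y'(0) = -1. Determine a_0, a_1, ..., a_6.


Ansatz: y(x) = sum_{n>=0} a_n x^n, so y'(x) = sum_{n>=1} n a_n x^(n-1) and y''(x) = sum_{n>=2} n(n-1) a_n x^(n-2).
Substitute into P(x) y'' + Q(x) y' + R(x) y = 0 with P(x) = 1, Q(x) = -2x, R(x) = -2x^2 - x + 1, and match powers of x.
Initial conditions: a_0 = 1, a_1 = -1.
Setting the coefficient of each power of x to zero and solving order by order (substituting the coefficients already found):
  x^0: 2 a_2 + a_0 = 0  ->  2 a_2 = -a_0 = -1  ->  a_2 = -1/2
  x^1: 6 a_3 - a_1 - a_0 = 0  ->  6 a_3 = a_1 + a_0 = 0  ->  a_3 = 0
  x^2: 12 a_4 - 3 a_2 - a_1 - 2 a_0 = 0  ->  12 a_4 = 3 a_2 + a_1 + 2 a_0 = -1/2  ->  a_4 = -1/24
  x^3: 20 a_5 - 5 a_3 - a_2 - 2 a_1 = 0  ->  20 a_5 = 5 a_3 + a_2 + 2 a_1 = -5/2  ->  a_5 = -1/8
  x^4: 30 a_6 - 7 a_4 - a_3 - 2 a_2 = 0  ->  30 a_6 = 7 a_4 + a_3 + 2 a_2 = -31/24  ->  a_6 = -31/720
Truncated series: y(x) = 1 - x - (1/2) x^2 - (1/24) x^4 - (1/8) x^5 - (31/720) x^6 + O(x^7).

a_0 = 1; a_1 = -1; a_2 = -1/2; a_3 = 0; a_4 = -1/24; a_5 = -1/8; a_6 = -31/720


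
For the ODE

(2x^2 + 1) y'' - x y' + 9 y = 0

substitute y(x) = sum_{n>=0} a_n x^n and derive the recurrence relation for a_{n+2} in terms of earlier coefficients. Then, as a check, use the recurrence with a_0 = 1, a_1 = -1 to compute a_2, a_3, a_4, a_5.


Substitute y = sum_n a_n x^n.
(1 + 2 x^2) y'' contributes (n+2)(n+1) a_{n+2} + 2 n(n-1) a_n at x^n.
-x y'(x) contributes -n a_n at x^n.
9 y(x) contributes 9 a_n at x^n.
Matching x^n: (n+2)(n+1) a_{n+2} + (2 n(n-1) - n + 9) a_n = 0.
Thus a_{n+2} = (-2 n(n-1) + n - 9) / ((n+1)(n+2)) * a_n.

Check with a_0 = 1, a_1 = -1 (apply the recurrence for n = 0, 1, 2, 3): a_0 = 1, a_1 = -1, a_2 = -9/2, a_3 = 4/3, a_4 = 33/8, a_5 = -6/5.

a_(n+2) = (-2 n(n-1) + n - 9) / ((n+1)(n+2)) * a_n; check: a_0 = 1, a_1 = -1, a_2 = -9/2, a_3 = 4/3, a_4 = 33/8, a_5 = -6/5


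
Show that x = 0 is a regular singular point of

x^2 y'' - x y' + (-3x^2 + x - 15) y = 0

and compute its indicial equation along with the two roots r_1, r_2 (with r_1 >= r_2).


Divide by x^2 to reach normal form y'' + P_1(x) y' + P_2(x) y = 0 with P_1(x) = -1/x and P_2(x) = -3 + 1/x - 15/x^2.
x = 0 is a singular point because the y'-coefficient -1/x has a pole at x = 0 and the y-coefficient -3 + 1/x - 15/x^2 has a pole at x = 0.
It is a regular singular point because x P_1(x) = p(x) = -1 and x^2 P_2(x) = q(x) = -3x^2 + x - 15 are polynomials, hence analytic at x = 0.
p(0) = -1,  q(0) = -15.
Indicial equation: r(r-1) + p(0) r + q(0) = 0, i.e. r^2 + (p(0) - 1) r + q(0) = 0, i.e. r^2 - 2 r - 15 = 0.
Discriminant: (-2)^2 - 4(-15) = 64, so r = (2 ± 8)/2.
Solving: r_1 = 5, r_2 = -3.

indicial: r^2 - 2 r - 15 = 0; roots r_1 = 5, r_2 = -3


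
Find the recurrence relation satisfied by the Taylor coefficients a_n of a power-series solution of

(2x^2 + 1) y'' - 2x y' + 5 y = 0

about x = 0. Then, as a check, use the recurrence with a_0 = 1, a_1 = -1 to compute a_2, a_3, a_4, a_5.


Substitute y = sum_n a_n x^n.
(1 + 2 x^2) y'' contributes (n+2)(n+1) a_{n+2} + 2 n(n-1) a_n at x^n.
-2 x y'(x) contributes -2 n a_n at x^n.
5 y(x) contributes 5 a_n at x^n.
Matching x^n: (n+2)(n+1) a_{n+2} + (2 n(n-1) - 2 n + 5) a_n = 0.
Thus a_{n+2} = (-2 n(n-1) + 2 n - 5) / ((n+1)(n+2)) * a_n.

Check with a_0 = 1, a_1 = -1 (apply the recurrence for n = 0, 1, 2, 3): a_0 = 1, a_1 = -1, a_2 = -5/2, a_3 = 1/2, a_4 = 25/24, a_5 = -11/40.

a_(n+2) = (-2 n(n-1) + 2 n - 5) / ((n+1)(n+2)) * a_n; check: a_0 = 1, a_1 = -1, a_2 = -5/2, a_3 = 1/2, a_4 = 25/24, a_5 = -11/40


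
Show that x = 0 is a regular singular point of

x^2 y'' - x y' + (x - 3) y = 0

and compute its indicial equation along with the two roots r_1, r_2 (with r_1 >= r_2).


Divide by x^2 to reach normal form y'' + P_1(x) y' + P_2(x) y = 0 with P_1(x) = -1/x and P_2(x) = 1/x - 3/x^2.
x = 0 is a singular point because the y'-coefficient -1/x has a pole at x = 0 and the y-coefficient 1/x - 3/x^2 has a pole at x = 0.
It is a regular singular point because x P_1(x) = p(x) = -1 and x^2 P_2(x) = q(x) = x - 3 are polynomials, hence analytic at x = 0.
p(0) = -1,  q(0) = -3.
Indicial equation: r(r-1) + p(0) r + q(0) = 0, i.e. r^2 + (p(0) - 1) r + q(0) = 0, i.e. r^2 - 2 r - 3 = 0.
Discriminant: (-2)^2 - 4(-3) = 16, so r = (2 ± 4)/2.
Solving: r_1 = 3, r_2 = -1.

indicial: r^2 - 2 r - 3 = 0; roots r_1 = 3, r_2 = -1


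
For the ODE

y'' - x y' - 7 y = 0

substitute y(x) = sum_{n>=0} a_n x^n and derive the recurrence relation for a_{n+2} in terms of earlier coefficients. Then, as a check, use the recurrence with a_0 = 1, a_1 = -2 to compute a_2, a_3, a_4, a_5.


Substitute y = sum_n a_n x^n.
y''(x) has coefficient (n+2)(n+1) a_{n+2} at x^n;
-x y'(x) has coefficient -n a_n at x^n (shift);
-7 y(x) has coefficient -7 a_n at x^n.
Matching x^n: (n+2)(n+1) a_{n+2} + (-n - 7) a_n = 0.
Thus a_{n+2} = (n + 7) / ((n+1)(n+2)) * a_n.

Check with a_0 = 1, a_1 = -2 (apply the recurrence for n = 0, 1, 2, 3): a_0 = 1, a_1 = -2, a_2 = 7/2, a_3 = -8/3, a_4 = 21/8, a_5 = -4/3.

a_(n+2) = (n + 7) / ((n+1)(n+2)) * a_n; check: a_0 = 1, a_1 = -2, a_2 = 7/2, a_3 = -8/3, a_4 = 21/8, a_5 = -4/3


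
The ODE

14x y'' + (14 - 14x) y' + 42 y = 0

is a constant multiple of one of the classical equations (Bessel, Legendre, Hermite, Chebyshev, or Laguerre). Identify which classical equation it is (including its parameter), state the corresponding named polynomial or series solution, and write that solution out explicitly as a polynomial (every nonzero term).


All three coefficients share the factor 14; dividing through by 14 gives  x y'' + (1 - x) y' + 3 y = 0.
This matches the Laguerre equation x y'' + (1 - x) y' + n y = 0 with n = 3; the polynomial solution is L_3(x).
With y = sum_k a_k x^k, matching x^k gives (k+1)k a_{k+1} + (k+1) a_{k+1} - k a_k + n a_k = 0, i.e. (k+1)^2 a_{k+1} = (k - n) a_k = (k - 3) a_k. The right side vanishes at k = 3, so the series terminates at degree 3.
Standard normalization L_n(0) = 1 gives a_0 = 1. Work upward with a_{k+1} = (k - 3) a_k / (k+1)^2:
  a_1 = (0 - 3)(1) / 1^2 = -3/1 = -3
  a_2 = (1 - 3)(-3) / 2^2 = 6/4 = 3/2
  a_3 = (2 - 3)(3/2) / 3^2 = (-3/2)/9 = -1/6
Hence L_3(x) = -x^3/6 + 3 x^2/2 - 3 x + 1.

L_3(x); series = -x^3/6 + 3 x^2/2 - 3 x + 1


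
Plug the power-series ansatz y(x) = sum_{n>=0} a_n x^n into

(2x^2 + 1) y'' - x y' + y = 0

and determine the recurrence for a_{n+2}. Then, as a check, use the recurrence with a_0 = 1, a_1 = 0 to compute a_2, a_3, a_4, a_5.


Substitute y = sum_n a_n x^n.
(1 + 2 x^2) y'' contributes (n+2)(n+1) a_{n+2} + 2 n(n-1) a_n at x^n.
-x y'(x) contributes -n a_n at x^n.
y(x) contributes 1 a_n at x^n.
Matching x^n: (n+2)(n+1) a_{n+2} + (2 n(n-1) - n + 1) a_n = 0.
Thus a_{n+2} = (-2 n(n-1) + n - 1) / ((n+1)(n+2)) * a_n.

Check with a_0 = 1, a_1 = 0 (apply the recurrence for n = 0, 1, 2, 3): a_0 = 1, a_1 = 0, a_2 = -1/2, a_3 = 0, a_4 = 1/8, a_5 = 0.

a_(n+2) = (-2 n(n-1) + n - 1) / ((n+1)(n+2)) * a_n; check: a_0 = 1, a_1 = 0, a_2 = -1/2, a_3 = 0, a_4 = 1/8, a_5 = 0


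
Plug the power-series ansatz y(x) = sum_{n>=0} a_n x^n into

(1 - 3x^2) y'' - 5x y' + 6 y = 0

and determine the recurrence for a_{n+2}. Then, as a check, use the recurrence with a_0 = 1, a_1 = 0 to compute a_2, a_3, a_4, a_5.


Substitute y = sum_n a_n x^n.
(1 - 3 x^2) y'' contributes (n+2)(n+1) a_{n+2} - 3 n(n-1) a_n at x^n.
-5 x y'(x) contributes -5 n a_n at x^n.
6 y(x) contributes 6 a_n at x^n.
Matching x^n: (n+2)(n+1) a_{n+2} + (-3 n(n-1) - 5 n + 6) a_n = 0.
Thus a_{n+2} = (3 n(n-1) + 5 n - 6) / ((n+1)(n+2)) * a_n.

Check with a_0 = 1, a_1 = 0 (apply the recurrence for n = 0, 1, 2, 3): a_0 = 1, a_1 = 0, a_2 = -3, a_3 = 0, a_4 = -5/2, a_5 = 0.

a_(n+2) = (3 n(n-1) + 5 n - 6) / ((n+1)(n+2)) * a_n; check: a_0 = 1, a_1 = 0, a_2 = -3, a_3 = 0, a_4 = -5/2, a_5 = 0


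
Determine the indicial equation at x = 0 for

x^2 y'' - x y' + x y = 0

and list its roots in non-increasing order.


Divide by x^2 to reach normal form y'' + P_1(x) y' + P_2(x) y = 0 with P_1(x) = -1/x and P_2(x) = 1/x.
x = 0 is a singular point because the y'-coefficient -1/x has a pole at x = 0 and the y-coefficient 1/x has a pole at x = 0.
It is a regular singular point because x P_1(x) = p(x) = -1 and x^2 P_2(x) = q(x) = x are polynomials, hence analytic at x = 0.
p(0) = -1,  q(0) = 0.
Indicial equation: r(r-1) + p(0) r + q(0) = 0, i.e. r^2 + (p(0) - 1) r + q(0) = 0, i.e. r^2 - 2 r = 0.
Discriminant: (-2)^2 - 4(0) = 4, so r = (2 ± 2)/2.
Solving: r_1 = 2, r_2 = 0.

indicial: r^2 - 2 r = 0; roots r_1 = 2, r_2 = 0


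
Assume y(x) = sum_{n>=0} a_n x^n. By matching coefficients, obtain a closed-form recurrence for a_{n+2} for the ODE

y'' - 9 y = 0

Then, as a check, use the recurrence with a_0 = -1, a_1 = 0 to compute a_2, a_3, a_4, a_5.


Substitute y = sum_n a_n x^n into y'' + (const) y = 0.
y''(x) = sum_{n>=0} (n+2)(n+1) a_{n+2} x^n.
The ODE becomes sum_n [(n+2)(n+1) a_{n+2} - 9 a_n] x^n = 0.
Setting each coefficient to zero gives the recurrence:
  (n+2)(n+1) a_{n+2} - 9 a_n = 0,
  a_{n+2} = 9 / ((n+1)(n+2)) a_n.

Check with a_0 = -1, a_1 = 0 (apply the recurrence for n = 0, 1, 2, 3): a_0 = -1, a_1 = 0, a_2 = -9/2, a_3 = 0, a_4 = -27/8, a_5 = 0.

a_{n+2} = 9/((n+1)(n+2)) * a_n; check: a_0 = -1, a_1 = 0, a_2 = -9/2, a_3 = 0, a_4 = -27/8, a_5 = 0


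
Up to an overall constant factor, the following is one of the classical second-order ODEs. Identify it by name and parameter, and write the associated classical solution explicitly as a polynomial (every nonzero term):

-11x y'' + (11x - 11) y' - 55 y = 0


All three coefficients share the factor -11; dividing through by -11 gives  x y'' + (1 - x) y' + 5 y = 0.
This matches the Laguerre equation x y'' + (1 - x) y' + n y = 0 with n = 5; the polynomial solution is L_5(x).
With y = sum_k a_k x^k, matching x^k gives (k+1)k a_{k+1} + (k+1) a_{k+1} - k a_k + n a_k = 0, i.e. (k+1)^2 a_{k+1} = (k - n) a_k = (k - 5) a_k. The right side vanishes at k = 5, so the series terminates at degree 5.
Standard normalization L_n(0) = 1 gives a_0 = 1. Work upward with a_{k+1} = (k - 5) a_k / (k+1)^2:
  a_1 = (0 - 5)(1) / 1^2 = -5/1 = -5
  a_2 = (1 - 5)(-5) / 2^2 = 20/4 = 5
  a_3 = (2 - 5)(5) / 3^2 = -15/9 = -5/3
  a_4 = (3 - 5)(-5/3) / 4^2 = (10/3)/16 = 5/24
  a_5 = (4 - 5)(5/24) / 5^2 = (-5/24)/25 = -1/120
Hence L_5(x) = -x^5/120 + 5 x^4/24 - 5 x^3/3 + 5 x^2 - 5 x + 1.

L_5(x); series = -x^5/120 + 5 x^4/24 - 5 x^3/3 + 5 x^2 - 5 x + 1


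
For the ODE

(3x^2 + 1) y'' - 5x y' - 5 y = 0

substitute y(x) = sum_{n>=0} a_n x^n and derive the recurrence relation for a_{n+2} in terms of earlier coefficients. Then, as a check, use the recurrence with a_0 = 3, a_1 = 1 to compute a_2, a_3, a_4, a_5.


Substitute y = sum_n a_n x^n.
(1 + 3 x^2) y'' contributes (n+2)(n+1) a_{n+2} + 3 n(n-1) a_n at x^n.
-5 x y'(x) contributes -5 n a_n at x^n.
-5 y(x) contributes -5 a_n at x^n.
Matching x^n: (n+2)(n+1) a_{n+2} + (3 n(n-1) - 5 n - 5) a_n = 0.
Thus a_{n+2} = (-3 n(n-1) + 5 n + 5) / ((n+1)(n+2)) * a_n.

Check with a_0 = 3, a_1 = 1 (apply the recurrence for n = 0, 1, 2, 3): a_0 = 3, a_1 = 1, a_2 = 15/2, a_3 = 5/3, a_4 = 45/8, a_5 = 1/6.

a_(n+2) = (-3 n(n-1) + 5 n + 5) / ((n+1)(n+2)) * a_n; check: a_0 = 3, a_1 = 1, a_2 = 15/2, a_3 = 5/3, a_4 = 45/8, a_5 = 1/6


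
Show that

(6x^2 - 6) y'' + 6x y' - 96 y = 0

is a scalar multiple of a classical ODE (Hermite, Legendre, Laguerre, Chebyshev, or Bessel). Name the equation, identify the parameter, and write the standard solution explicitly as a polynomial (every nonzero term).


All three coefficients share the factor -6; dividing through by -6 gives  (1 - x^2) y'' - x y' + 16 y = 0.
This matches the Chebyshev equation (1 - x^2) y'' - x y' + n^2 y = 0 (note the -x y' term, not -2x y') with n^2 = 16, so n = 4; the polynomial solution is T_4(x).
With y = sum_k a_k x^k, matching x^k gives (k+2)(k+1) a_{k+2} = (k^2 - n^2) a_k = (k - 4)(k + 4) a_k. The right side vanishes at k = 4, so the series with the parity of 4 terminates at degree 4.
Standard normalization: leading coefficient of T_n is 2^(n-1), so a_4 = 2^3 = 8. Work downward with a_k = (k+1)(k+2) a_{k+2} / ((k - 4)(k + 4)):
  a_2 = (3)(4)(8) / ((2 - 4)(2 + 4)) = 96/(-12) = -8
  a_0 = (1)(2)(-8) / ((0 - 4)(0 + 4)) = -16/(-16) = 1
Hence T_4(x) = 8 x^4 - 8 x^2 + 1.

T_4(x); series = 8 x^4 - 8 x^2 + 1


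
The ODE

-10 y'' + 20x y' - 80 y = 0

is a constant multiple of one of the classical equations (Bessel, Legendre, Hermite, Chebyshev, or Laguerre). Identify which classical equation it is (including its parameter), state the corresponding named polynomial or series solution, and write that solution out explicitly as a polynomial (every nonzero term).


All three coefficients share the factor -10; dividing through by -10 gives  y'' - 2x y' + 8 y = 0.
This matches the Hermite equation y'' - 2x y' + 2n y = 0 with 2n = 8, so n = 4; the polynomial solution is H_4(x).
With y = sum_k a_k x^k, matching x^k gives (k+2)(k+1) a_{k+2} = 2(k - n) a_k = 2(k - 4) a_k. The right side vanishes at k = 4, so the series with the parity of 4 terminates at degree 4.
Standard normalization: leading coefficient of H_n is 2^n, so a_4 = 2^4 = 16. Work downward with a_k = (k+1)(k+2) a_{k+2} / (2(k - n)):
  a_2 = (3)(4)(16) / (2(2 - 4)) = 192/(-4) = -48
  a_0 = (1)(2)(-48) / (2(0 - 4)) = -96/(-8) = 12
Hence H_4(x) = 16 x^4 - 48 x^2 + 12.

H_4(x); series = 16 x^4 - 48 x^2 + 12


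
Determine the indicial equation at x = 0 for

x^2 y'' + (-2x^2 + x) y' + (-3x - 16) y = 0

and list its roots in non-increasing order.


Divide by x^2 to reach normal form y'' + P_1(x) y' + P_2(x) y = 0 with P_1(x) = -2 + 1/x and P_2(x) = -3/x - 16/x^2.
x = 0 is a singular point because the y'-coefficient -2 + 1/x has a pole at x = 0 and the y-coefficient -3/x - 16/x^2 has a pole at x = 0.
It is a regular singular point because x P_1(x) = p(x) = 1 - 2x and x^2 P_2(x) = q(x) = -3x - 16 are polynomials, hence analytic at x = 0.
p(0) = 1,  q(0) = -16.
Indicial equation: r(r-1) + p(0) r + q(0) = 0, i.e. r^2 + (p(0) - 1) r + q(0) = 0, i.e. r^2 - 16 = 0.
Discriminant: (0)^2 - 4(-16) = 64, so r = (0 ± 8)/2.
Solving: r_1 = 4, r_2 = -4.

indicial: r^2 - 16 = 0; roots r_1 = 4, r_2 = -4


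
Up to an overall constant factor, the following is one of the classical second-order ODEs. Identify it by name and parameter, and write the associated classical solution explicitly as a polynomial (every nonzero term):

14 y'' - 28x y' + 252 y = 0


All three coefficients share the factor 14; dividing through by 14 gives  y'' - 2x y' + 18 y = 0.
This matches the Hermite equation y'' - 2x y' + 2n y = 0 with 2n = 18, so n = 9; the polynomial solution is H_9(x).
With y = sum_k a_k x^k, matching x^k gives (k+2)(k+1) a_{k+2} = 2(k - n) a_k = 2(k - 9) a_k. The right side vanishes at k = 9, so the series with the parity of 9 terminates at degree 9.
Standard normalization: leading coefficient of H_n is 2^n, so a_9 = 2^9 = 512. Work downward with a_k = (k+1)(k+2) a_{k+2} / (2(k - n)):
  a_7 = (8)(9)(512) / (2(7 - 9)) = 36864/(-4) = -9216
  a_5 = (6)(7)(-9216) / (2(5 - 9)) = -387072/(-8) = 48384
  a_3 = (4)(5)(48384) / (2(3 - 9)) = 967680/(-12) = -80640
  a_1 = (2)(3)(-80640) / (2(1 - 9)) = -483840/(-16) = 30240
Hence H_9(x) = 512 x^9 - 9216 x^7 + 48384 x^5 - 80640 x^3 + 30240 x.

H_9(x); series = 512 x^9 - 9216 x^7 + 48384 x^5 - 80640 x^3 + 30240 x
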